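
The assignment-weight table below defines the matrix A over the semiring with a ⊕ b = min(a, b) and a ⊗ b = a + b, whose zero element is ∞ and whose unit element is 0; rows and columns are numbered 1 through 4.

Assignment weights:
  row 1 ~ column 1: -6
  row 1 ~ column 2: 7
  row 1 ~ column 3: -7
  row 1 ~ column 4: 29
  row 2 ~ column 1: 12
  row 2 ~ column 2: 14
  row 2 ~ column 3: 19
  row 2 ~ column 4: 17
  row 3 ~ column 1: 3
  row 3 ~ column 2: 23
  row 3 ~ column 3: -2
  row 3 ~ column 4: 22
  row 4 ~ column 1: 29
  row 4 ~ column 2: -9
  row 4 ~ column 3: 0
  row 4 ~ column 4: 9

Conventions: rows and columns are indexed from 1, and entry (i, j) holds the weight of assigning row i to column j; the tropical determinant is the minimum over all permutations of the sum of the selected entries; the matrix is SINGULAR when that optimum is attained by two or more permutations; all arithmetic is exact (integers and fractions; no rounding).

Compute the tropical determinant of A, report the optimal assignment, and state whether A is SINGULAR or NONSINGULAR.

σ = (1, 2, 3, 4): (-6) + 14 + (-2) + 9 = 15
σ = (1, 2, 4, 3): (-6) + 14 + 22 + 0 = 30
σ = (1, 3, 2, 4): (-6) + 19 + 23 + 9 = 45
σ = (1, 3, 4, 2): (-6) + 19 + 22 + (-9) = 26
σ = (1, 4, 2, 3): (-6) + 17 + 23 + 0 = 34
σ = (1, 4, 3, 2): (-6) + 17 + (-2) + (-9) = 0
σ = (2, 1, 3, 4): 7 + 12 + (-2) + 9 = 26
σ = (2, 1, 4, 3): 7 + 12 + 22 + 0 = 41
σ = (2, 3, 1, 4): 7 + 19 + 3 + 9 = 38
σ = (2, 3, 4, 1): 7 + 19 + 22 + 29 = 77
σ = (2, 4, 1, 3): 7 + 17 + 3 + 0 = 27
σ = (2, 4, 3, 1): 7 + 17 + (-2) + 29 = 51
σ = (3, 1, 2, 4): (-7) + 12 + 23 + 9 = 37
σ = (3, 1, 4, 2): (-7) + 12 + 22 + (-9) = 18
σ = (3, 2, 1, 4): (-7) + 14 + 3 + 9 = 19
σ = (3, 2, 4, 1): (-7) + 14 + 22 + 29 = 58
σ = (3, 4, 1, 2): (-7) + 17 + 3 + (-9) = 4
σ = (3, 4, 2, 1): (-7) + 17 + 23 + 29 = 62
σ = (4, 1, 2, 3): 29 + 12 + 23 + 0 = 64
σ = (4, 1, 3, 2): 29 + 12 + (-2) + (-9) = 30
σ = (4, 2, 1, 3): 29 + 14 + 3 + 0 = 46
σ = (4, 2, 3, 1): 29 + 14 + (-2) + 29 = 70
σ = (4, 3, 1, 2): 29 + 19 + 3 + (-9) = 42
σ = (4, 3, 2, 1): 29 + 19 + 23 + 29 = 100
Optimal value attained by: σ = (1, 4, 3, 2).
Answer: det⊕(A) = 0; verdict: NONSINGULAR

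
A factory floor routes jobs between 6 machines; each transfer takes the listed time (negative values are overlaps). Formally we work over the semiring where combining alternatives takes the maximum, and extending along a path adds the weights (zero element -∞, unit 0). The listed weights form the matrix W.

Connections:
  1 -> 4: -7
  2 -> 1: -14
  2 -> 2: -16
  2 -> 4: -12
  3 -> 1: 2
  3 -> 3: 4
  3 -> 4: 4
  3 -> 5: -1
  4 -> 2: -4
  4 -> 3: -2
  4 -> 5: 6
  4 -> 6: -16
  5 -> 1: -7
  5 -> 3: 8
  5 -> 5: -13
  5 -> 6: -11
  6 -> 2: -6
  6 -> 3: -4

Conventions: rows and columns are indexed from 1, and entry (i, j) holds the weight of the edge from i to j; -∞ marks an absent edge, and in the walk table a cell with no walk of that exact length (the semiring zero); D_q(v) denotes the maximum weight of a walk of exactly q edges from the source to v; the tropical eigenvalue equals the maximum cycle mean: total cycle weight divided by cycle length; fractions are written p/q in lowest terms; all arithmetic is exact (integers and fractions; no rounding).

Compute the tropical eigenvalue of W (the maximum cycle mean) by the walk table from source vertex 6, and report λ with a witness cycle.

q=0: [-∞, -∞, -∞, -∞, -∞, 0]
q=1: [-∞, -6, -4, -∞, -∞, -∞]
q=2: [-2, -22, 0, 0, -5, -∞]
q=3: [2, -4, 4, 4, 6, -16]
q=4: [6, 0, 14, 8, 10, -5]
q=5: [16, 4, 18, 18, 14, -1]
q=6: [20, 14, 22, 22, 24, 3]
Optimal cycle mean attained by: cycle 3->4->5->3, total 4 + 6 + 8, length 3.
Answer: λ = 6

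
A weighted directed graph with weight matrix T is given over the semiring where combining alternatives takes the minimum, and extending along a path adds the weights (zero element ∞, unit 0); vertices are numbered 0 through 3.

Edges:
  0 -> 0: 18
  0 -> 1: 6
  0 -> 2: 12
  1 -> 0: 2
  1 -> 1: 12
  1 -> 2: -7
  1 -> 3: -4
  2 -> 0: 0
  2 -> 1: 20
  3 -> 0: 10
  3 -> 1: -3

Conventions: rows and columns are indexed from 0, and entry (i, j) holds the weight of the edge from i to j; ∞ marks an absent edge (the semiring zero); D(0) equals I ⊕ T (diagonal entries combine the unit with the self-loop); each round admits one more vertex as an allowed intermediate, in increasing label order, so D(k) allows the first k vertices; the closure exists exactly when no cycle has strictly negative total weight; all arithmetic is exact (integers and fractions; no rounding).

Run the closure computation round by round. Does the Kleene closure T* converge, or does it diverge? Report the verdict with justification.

D(0):
  [0, 6, 12, ∞]
  [2, 0, -7, -4]
  [0, 20, 0, ∞]
  [10, -3, ∞, 0]
D(1):
  [0, 6, 12, ∞]
  [2, 0, -7, -4]
  [0, 6, 0, ∞]
  [10, -3, 22, 0]
Detection: at round 2, diagonal entry (2, 2) turns strictly negative.
Key observation: the cycle 2->0->1->2 has total weight 0 + 6 + (-7), which is strictly negative.
Answer: DIVERGES — negative cycle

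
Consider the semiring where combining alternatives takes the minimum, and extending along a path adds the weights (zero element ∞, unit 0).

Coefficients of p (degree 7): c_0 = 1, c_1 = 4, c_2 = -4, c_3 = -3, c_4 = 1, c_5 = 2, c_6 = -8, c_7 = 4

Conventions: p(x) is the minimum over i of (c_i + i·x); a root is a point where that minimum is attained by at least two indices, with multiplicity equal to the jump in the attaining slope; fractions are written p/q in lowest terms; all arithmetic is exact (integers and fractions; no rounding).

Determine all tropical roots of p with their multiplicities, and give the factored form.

hull edge (i=0, c=1) to (i=2, c=-4): slope -5/2, span 2
hull edge (i=2, c=-4) to (i=6, c=-8): slope -1, span 4
hull edge (i=6, c=-8) to (i=7, c=4): slope 12, span 1
Factored form: p(x) = 4 ⊗ (x ⊕ (-12)) ⊗ (x ⊕ 1) ⊗ (x ⊕ 1) ⊗ (x ⊕ 1) ⊗ (x ⊕ 1) ⊗ (x ⊕ 5/2) ⊗ (x ⊕ 5/2)
Answer: roots = -12 (mult 1), 1 (mult 4), 5/2 (mult 2)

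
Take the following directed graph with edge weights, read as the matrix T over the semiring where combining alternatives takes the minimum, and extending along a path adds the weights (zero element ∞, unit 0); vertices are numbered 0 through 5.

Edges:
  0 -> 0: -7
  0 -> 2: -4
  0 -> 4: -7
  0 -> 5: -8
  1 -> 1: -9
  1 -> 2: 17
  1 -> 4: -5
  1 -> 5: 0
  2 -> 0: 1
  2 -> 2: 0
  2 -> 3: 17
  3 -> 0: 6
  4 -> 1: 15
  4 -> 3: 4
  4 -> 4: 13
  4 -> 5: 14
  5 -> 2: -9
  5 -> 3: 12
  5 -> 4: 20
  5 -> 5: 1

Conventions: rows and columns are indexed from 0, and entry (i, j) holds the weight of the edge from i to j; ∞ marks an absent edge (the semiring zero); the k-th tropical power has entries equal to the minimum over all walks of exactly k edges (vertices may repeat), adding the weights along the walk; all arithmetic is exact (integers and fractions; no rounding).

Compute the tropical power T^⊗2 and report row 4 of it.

T^⊗2:
  [-14, 8, -17, -3, -14, -15]
  [18, -18, -9, -1, -14, -9]
  [-6, ∞, -3, 17, -6, -7]
  [-1, ∞, 2, ∞, -1, -2]
  [10, 6, 5, 17, 10, 15]
  [-8, 35, -9, 8, 21, 2]
Answer: row 4 of T^⊗2 = [10, 6, 5, 17, 10, 15]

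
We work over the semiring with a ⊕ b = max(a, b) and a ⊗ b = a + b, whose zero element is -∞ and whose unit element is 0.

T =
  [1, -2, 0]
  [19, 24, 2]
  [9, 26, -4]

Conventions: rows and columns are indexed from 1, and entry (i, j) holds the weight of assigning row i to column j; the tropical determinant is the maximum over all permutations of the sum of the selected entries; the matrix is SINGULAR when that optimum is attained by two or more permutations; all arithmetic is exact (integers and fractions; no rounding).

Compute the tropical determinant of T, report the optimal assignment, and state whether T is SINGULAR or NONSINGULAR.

σ = (1, 2, 3): 1 + 24 + (-4) = 21
σ = (1, 3, 2): 1 + 2 + 26 = 29
σ = (2, 1, 3): (-2) + 19 + (-4) = 13
σ = (2, 3, 1): (-2) + 2 + 9 = 9
σ = (3, 1, 2): 0 + 19 + 26 = 45
σ = (3, 2, 1): 0 + 24 + 9 = 33
Optimal value attained by: σ = (3, 1, 2).
Answer: det⊕(T) = 45; verdict: NONSINGULAR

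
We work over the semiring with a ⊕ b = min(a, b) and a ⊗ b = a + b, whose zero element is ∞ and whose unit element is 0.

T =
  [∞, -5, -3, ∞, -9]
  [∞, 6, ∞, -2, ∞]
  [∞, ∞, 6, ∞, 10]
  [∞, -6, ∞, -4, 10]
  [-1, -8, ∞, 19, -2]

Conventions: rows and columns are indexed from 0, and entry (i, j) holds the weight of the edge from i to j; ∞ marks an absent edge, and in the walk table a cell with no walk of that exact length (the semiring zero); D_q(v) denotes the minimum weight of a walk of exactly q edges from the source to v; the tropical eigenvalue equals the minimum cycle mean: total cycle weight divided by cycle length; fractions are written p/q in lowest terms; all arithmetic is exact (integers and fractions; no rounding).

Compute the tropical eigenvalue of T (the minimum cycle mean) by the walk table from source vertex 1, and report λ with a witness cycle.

q=0: [∞, 0, ∞, ∞, ∞]
q=1: [∞, 6, ∞, -2, ∞]
q=2: [∞, -8, ∞, -6, 8]
q=3: [7, -12, ∞, -10, 4]
q=4: [3, -16, 4, -14, -2]
q=5: [-3, -20, 0, -18, -6]
Optimal cycle mean attained by: cycle 0->4->0, total (-9) + (-1), length 2.
Answer: λ = -5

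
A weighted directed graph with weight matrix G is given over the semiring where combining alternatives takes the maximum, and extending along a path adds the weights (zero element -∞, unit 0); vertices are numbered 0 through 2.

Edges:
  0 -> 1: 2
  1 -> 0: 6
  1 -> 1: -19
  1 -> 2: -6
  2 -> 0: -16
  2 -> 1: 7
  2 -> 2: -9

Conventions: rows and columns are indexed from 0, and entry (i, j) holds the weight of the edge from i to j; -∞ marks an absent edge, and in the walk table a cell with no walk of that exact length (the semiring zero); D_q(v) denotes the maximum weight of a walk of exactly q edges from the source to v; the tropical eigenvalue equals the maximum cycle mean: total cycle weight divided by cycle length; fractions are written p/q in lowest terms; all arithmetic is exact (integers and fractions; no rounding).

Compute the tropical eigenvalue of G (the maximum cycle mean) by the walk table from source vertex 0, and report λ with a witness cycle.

q=0: [0, -∞, -∞]
q=1: [-∞, 2, -∞]
q=2: [8, -17, -4]
q=3: [-11, 10, -13]
Optimal cycle mean attained by: cycle 0->1->0, total 2 + 6, length 2.
Answer: λ = 4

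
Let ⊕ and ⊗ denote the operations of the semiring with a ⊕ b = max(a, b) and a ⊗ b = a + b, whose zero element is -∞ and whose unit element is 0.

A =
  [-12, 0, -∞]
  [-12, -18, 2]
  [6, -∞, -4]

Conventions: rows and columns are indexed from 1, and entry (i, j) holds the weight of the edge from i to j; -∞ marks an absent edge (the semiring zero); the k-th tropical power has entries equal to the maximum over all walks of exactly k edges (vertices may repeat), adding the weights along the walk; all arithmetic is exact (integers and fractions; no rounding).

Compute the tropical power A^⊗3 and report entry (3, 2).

A^⊗2:
  [-12, -12, 2]
  [8, -12, -2]
  [2, 6, -8]
A^⊗3:
  [8, -12, -2]
  [4, 8, -6]
  [-2, 2, 8]
Key observation: the optimum is the walk 3->3->1->2, with weight (-4) + 6 + 0 = 2.
Optimal value attained by: walk 3->3->1->2.
Answer: (A^⊗3)[3][2] = 2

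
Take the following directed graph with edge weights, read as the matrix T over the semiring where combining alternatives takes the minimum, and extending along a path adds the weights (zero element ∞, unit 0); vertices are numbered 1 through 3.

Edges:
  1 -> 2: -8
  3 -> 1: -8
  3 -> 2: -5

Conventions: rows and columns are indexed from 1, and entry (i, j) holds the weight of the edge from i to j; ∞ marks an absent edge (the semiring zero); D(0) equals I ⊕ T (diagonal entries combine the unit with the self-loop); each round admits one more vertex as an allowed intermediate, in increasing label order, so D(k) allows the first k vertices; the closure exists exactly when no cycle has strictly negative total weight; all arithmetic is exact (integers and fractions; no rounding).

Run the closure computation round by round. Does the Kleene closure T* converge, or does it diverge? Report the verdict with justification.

D(0):
  [0, -8, ∞]
  [∞, 0, ∞]
  [-8, -5, 0]
D(1):
  [0, -8, ∞]
  [∞, 0, ∞]
  [-8, -16, 0]
D(2):
  [0, -8, ∞]
  [∞, 0, ∞]
  [-8, -16, 0]
D(3):
  [0, -8, ∞]
  [∞, 0, ∞]
  [-8, -16, 0]
Key observation: every diagonal entry stays at the unit through all rounds, so no improving cycle exists.
Answer: CONVERGES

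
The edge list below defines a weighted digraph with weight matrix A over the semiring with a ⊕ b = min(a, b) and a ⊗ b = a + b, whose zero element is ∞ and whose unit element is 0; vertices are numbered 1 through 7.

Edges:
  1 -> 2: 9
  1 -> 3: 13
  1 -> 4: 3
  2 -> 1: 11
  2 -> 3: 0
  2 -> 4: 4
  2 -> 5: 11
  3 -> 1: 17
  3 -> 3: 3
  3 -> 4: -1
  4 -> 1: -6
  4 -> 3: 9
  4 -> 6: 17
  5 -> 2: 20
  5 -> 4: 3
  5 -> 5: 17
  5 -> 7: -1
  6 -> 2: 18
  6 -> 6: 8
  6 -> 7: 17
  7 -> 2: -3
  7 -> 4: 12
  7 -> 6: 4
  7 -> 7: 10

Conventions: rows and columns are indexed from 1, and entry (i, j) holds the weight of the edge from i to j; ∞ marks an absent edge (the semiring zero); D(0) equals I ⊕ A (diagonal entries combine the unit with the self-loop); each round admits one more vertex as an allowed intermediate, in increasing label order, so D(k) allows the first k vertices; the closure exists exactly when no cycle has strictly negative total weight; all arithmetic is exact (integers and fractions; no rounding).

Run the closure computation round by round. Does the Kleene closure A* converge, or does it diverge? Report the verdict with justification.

D(0):
  [0, 9, 13, 3, ∞, ∞, ∞]
  [11, 0, 0, 4, 11, ∞, ∞]
  [17, ∞, 0, -1, ∞, ∞, ∞]
  [-6, ∞, 9, 0, ∞, 17, ∞]
  [∞, 20, ∞, 3, 0, ∞, -1]
  [∞, 18, ∞, ∞, ∞, 0, 17]
  [∞, -3, ∞, 12, ∞, 4, 0]
Detection: at round 1, diagonal entry (4, 4) turns strictly negative.
Key observation: the cycle 4->1->4 has total weight (-6) + 3, which is strictly negative.
Answer: DIVERGES — negative cycle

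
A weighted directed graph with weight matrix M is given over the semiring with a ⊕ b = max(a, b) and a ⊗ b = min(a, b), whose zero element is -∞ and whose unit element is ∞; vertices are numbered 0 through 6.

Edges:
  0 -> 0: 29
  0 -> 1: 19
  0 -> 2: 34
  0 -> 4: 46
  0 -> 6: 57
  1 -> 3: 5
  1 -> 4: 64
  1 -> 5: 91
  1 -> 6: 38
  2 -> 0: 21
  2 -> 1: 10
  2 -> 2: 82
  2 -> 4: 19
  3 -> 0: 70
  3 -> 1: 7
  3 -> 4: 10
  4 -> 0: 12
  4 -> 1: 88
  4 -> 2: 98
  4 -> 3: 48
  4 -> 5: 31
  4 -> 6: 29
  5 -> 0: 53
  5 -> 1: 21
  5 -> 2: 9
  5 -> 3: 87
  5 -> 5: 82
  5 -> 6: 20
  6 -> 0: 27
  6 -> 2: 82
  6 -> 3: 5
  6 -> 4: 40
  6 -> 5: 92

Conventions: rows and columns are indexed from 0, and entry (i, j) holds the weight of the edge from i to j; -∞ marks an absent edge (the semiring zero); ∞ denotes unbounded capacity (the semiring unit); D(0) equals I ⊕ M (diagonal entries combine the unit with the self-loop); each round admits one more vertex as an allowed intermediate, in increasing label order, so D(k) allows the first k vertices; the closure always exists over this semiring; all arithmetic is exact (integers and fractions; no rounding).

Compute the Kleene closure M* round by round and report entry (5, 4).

D(0):
  [∞, 19, 34, -∞, 46, -∞, 57]
  [-∞, ∞, -∞, 5, 64, 91, 38]
  [21, 10, ∞, -∞, 19, -∞, -∞]
  [70, 7, -∞, ∞, 10, -∞, -∞]
  [12, 88, 98, 48, ∞, 31, 29]
  [53, 21, 9, 87, -∞, ∞, 20]
  [27, -∞, 82, 5, 40, 92, ∞]
D(1):
  [∞, 19, 34, -∞, 46, -∞, 57]
  [-∞, ∞, -∞, 5, 64, 91, 38]
  [21, 19, ∞, -∞, 21, -∞, 21]
  [70, 19, 34, ∞, 46, -∞, 57]
  [12, 88, 98, 48, ∞, 31, 29]
  [53, 21, 34, 87, 46, ∞, 53]
  [27, 19, 82, 5, 40, 92, ∞]
D(2):
  [∞, 19, 34, 5, 46, 19, 57]
  [-∞, ∞, -∞, 5, 64, 91, 38]
  [21, 19, ∞, 5, 21, 19, 21]
  [70, 19, 34, ∞, 46, 19, 57]
  [12, 88, 98, 48, ∞, 88, 38]
  [53, 21, 34, 87, 46, ∞, 53]
  [27, 19, 82, 5, 40, 92, ∞]
D(3):
  [∞, 19, 34, 5, 46, 19, 57]
  [-∞, ∞, -∞, 5, 64, 91, 38]
  [21, 19, ∞, 5, 21, 19, 21]
  [70, 19, 34, ∞, 46, 19, 57]
  [21, 88, 98, 48, ∞, 88, 38]
  [53, 21, 34, 87, 46, ∞, 53]
  [27, 19, 82, 5, 40, 92, ∞]
D(4):
  [∞, 19, 34, 5, 46, 19, 57]
  [5, ∞, 5, 5, 64, 91, 38]
  [21, 19, ∞, 5, 21, 19, 21]
  [70, 19, 34, ∞, 46, 19, 57]
  [48, 88, 98, 48, ∞, 88, 48]
  [70, 21, 34, 87, 46, ∞, 57]
  [27, 19, 82, 5, 40, 92, ∞]
D(5):
  [∞, 46, 46, 46, 46, 46, 57]
  [48, ∞, 64, 48, 64, 91, 48]
  [21, 21, ∞, 21, 21, 21, 21]
  [70, 46, 46, ∞, 46, 46, 57]
  [48, 88, 98, 48, ∞, 88, 48]
  [70, 46, 46, 87, 46, ∞, 57]
  [40, 40, 82, 40, 40, 92, ∞]
D(6):
  [∞, 46, 46, 46, 46, 46, 57]
  [70, ∞, 64, 87, 64, 91, 57]
  [21, 21, ∞, 21, 21, 21, 21]
  [70, 46, 46, ∞, 46, 46, 57]
  [70, 88, 98, 87, ∞, 88, 57]
  [70, 46, 46, 87, 46, ∞, 57]
  [70, 46, 82, 87, 46, 92, ∞]
D(7):
  [∞, 46, 57, 57, 46, 57, 57]
  [70, ∞, 64, 87, 64, 91, 57]
  [21, 21, ∞, 21, 21, 21, 21]
  [70, 46, 57, ∞, 46, 57, 57]
  [70, 88, 98, 87, ∞, 88, 57]
  [70, 46, 57, 87, 46, ∞, 57]
  [70, 46, 82, 87, 46, 92, ∞]
Answer: M*[5][4] = 46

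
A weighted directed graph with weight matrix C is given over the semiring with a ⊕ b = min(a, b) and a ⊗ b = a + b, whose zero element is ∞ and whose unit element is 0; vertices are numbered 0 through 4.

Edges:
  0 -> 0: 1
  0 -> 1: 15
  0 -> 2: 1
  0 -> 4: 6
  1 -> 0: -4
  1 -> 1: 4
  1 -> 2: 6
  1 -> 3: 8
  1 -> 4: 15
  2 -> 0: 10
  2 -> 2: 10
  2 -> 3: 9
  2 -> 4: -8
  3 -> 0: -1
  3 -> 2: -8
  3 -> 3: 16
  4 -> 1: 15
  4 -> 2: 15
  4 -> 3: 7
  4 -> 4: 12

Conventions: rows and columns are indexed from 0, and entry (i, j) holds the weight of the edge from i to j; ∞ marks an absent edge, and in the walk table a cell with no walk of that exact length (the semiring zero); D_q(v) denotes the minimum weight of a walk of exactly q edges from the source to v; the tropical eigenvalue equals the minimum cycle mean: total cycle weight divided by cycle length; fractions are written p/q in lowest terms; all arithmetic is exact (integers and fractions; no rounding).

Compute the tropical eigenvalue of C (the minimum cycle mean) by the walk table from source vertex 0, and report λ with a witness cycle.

q=0: [0, ∞, ∞, ∞, ∞]
q=1: [1, 15, 1, ∞, 6]
q=2: [2, 16, 2, 10, -7]
q=3: [3, 8, 2, 0, -6]
q=4: [-1, 9, -8, 1, -6]
q=5: [0, 9, -7, 1, -16]
Optimal cycle mean attained by: cycle 2->4->3->2, total (-8) + 7 + (-8), length 3.
Answer: λ = -3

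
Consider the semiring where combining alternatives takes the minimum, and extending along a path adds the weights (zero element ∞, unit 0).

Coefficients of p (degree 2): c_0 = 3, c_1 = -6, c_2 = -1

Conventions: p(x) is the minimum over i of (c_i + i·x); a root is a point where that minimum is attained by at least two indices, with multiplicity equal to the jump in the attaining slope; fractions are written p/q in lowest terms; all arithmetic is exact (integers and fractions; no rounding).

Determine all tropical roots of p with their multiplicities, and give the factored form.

hull edge (i=0, c=3) to (i=1, c=-6): slope -9, span 1
hull edge (i=1, c=-6) to (i=2, c=-1): slope 5, span 1
Factored form: p(x) = -1 ⊗ (x ⊕ (-5)) ⊗ (x ⊕ 9)
Answer: roots = -5 (mult 1), 9 (mult 1)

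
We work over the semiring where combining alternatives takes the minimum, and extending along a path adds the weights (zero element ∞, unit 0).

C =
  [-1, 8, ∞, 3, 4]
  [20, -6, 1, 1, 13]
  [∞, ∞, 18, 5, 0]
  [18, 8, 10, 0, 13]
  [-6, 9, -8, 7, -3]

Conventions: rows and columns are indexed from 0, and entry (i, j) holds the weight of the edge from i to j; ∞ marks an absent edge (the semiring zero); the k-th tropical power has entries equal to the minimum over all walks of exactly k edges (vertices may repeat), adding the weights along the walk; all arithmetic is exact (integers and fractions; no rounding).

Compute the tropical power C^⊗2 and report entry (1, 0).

C^⊗2:
  [-2, 2, -4, 2, 1]
  [7, -12, -5, -5, 1]
  [-6, 9, -8, 5, -3]
  [7, 2, 5, 0, 10]
  [-9, 2, -11, -3, -8]
Key observation: the optimum is the walk 1->4->0, with weight 13 + (-6) = 7.
Optimal value attained by: walk 1->4->0.
Answer: (C^⊗2)[1][0] = 7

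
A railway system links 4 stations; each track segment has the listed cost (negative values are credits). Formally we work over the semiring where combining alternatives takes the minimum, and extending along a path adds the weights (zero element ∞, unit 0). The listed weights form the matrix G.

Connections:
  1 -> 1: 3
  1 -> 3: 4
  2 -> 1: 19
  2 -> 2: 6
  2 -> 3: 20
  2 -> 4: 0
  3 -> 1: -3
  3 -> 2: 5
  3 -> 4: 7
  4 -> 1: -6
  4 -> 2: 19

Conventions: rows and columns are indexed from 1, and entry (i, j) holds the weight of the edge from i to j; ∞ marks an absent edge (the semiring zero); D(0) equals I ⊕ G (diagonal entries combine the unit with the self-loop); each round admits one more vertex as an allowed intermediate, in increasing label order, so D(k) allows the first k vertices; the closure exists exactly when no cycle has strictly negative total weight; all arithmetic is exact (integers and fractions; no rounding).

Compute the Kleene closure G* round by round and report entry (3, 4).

D(0):
  [0, ∞, 4, ∞]
  [19, 0, 20, 0]
  [-3, 5, 0, 7]
  [-6, 19, ∞, 0]
D(1):
  [0, ∞, 4, ∞]
  [19, 0, 20, 0]
  [-3, 5, 0, 7]
  [-6, 19, -2, 0]
D(2):
  [0, ∞, 4, ∞]
  [19, 0, 20, 0]
  [-3, 5, 0, 5]
  [-6, 19, -2, 0]
D(3):
  [0, 9, 4, 9]
  [17, 0, 20, 0]
  [-3, 5, 0, 5]
  [-6, 3, -2, 0]
D(4):
  [0, 9, 4, 9]
  [-6, 0, -2, 0]
  [-3, 5, 0, 5]
  [-6, 3, -2, 0]
Answer: G*[3][4] = 5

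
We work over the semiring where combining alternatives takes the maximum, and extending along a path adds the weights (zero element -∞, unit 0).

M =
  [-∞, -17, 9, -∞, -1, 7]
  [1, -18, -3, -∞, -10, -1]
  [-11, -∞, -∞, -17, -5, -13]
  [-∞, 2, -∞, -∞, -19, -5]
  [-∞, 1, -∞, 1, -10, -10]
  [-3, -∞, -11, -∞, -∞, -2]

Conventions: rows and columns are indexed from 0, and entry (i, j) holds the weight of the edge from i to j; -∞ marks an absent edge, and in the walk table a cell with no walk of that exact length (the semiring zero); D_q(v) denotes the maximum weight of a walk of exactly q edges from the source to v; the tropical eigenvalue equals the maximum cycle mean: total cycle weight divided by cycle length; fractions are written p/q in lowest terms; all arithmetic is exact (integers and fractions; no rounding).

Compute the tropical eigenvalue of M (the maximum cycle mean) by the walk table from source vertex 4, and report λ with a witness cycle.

q=0: [-∞, -∞, -∞, -∞, 0, -∞]
q=1: [-∞, 1, -∞, 1, -10, -10]
q=2: [2, 3, -2, -9, -9, 0]
q=3: [4, -7, 11, -8, 1, 9]
q=4: [6, 2, 13, 2, 6, 11]
q=5: [8, 7, 15, 7, 8, 13]
q=6: [10, 9, 17, 9, 10, 15]
Optimal cycle mean attained by: cycle 0->5->0, total 7 + (-3), length 2.
Answer: λ = 2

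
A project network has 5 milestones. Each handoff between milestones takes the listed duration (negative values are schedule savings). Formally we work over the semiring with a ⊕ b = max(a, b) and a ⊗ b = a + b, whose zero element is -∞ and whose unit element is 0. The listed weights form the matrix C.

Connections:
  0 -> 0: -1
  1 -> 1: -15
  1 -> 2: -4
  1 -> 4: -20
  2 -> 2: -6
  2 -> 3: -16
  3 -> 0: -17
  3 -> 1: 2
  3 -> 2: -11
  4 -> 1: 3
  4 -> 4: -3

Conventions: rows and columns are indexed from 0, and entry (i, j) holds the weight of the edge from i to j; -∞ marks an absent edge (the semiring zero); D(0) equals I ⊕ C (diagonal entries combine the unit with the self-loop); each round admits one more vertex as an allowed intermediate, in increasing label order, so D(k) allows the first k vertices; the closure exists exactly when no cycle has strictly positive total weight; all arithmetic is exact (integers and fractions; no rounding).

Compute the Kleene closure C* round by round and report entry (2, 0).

D(0):
  [0, -∞, -∞, -∞, -∞]
  [-∞, 0, -4, -∞, -20]
  [-∞, -∞, 0, -16, -∞]
  [-17, 2, -11, 0, -∞]
  [-∞, 3, -∞, -∞, 0]
D(1):
  [0, -∞, -∞, -∞, -∞]
  [-∞, 0, -4, -∞, -20]
  [-∞, -∞, 0, -16, -∞]
  [-17, 2, -11, 0, -∞]
  [-∞, 3, -∞, -∞, 0]
D(2):
  [0, -∞, -∞, -∞, -∞]
  [-∞, 0, -4, -∞, -20]
  [-∞, -∞, 0, -16, -∞]
  [-17, 2, -2, 0, -18]
  [-∞, 3, -1, -∞, 0]
D(3):
  [0, -∞, -∞, -∞, -∞]
  [-∞, 0, -4, -20, -20]
  [-∞, -∞, 0, -16, -∞]
  [-17, 2, -2, 0, -18]
  [-∞, 3, -1, -17, 0]
D(4):
  [0, -∞, -∞, -∞, -∞]
  [-37, 0, -4, -20, -20]
  [-33, -14, 0, -16, -34]
  [-17, 2, -2, 0, -18]
  [-34, 3, -1, -17, 0]
D(5):
  [0, -∞, -∞, -∞, -∞]
  [-37, 0, -4, -20, -20]
  [-33, -14, 0, -16, -34]
  [-17, 2, -2, 0, -18]
  [-34, 3, -1, -17, 0]
Answer: C*[2][0] = -33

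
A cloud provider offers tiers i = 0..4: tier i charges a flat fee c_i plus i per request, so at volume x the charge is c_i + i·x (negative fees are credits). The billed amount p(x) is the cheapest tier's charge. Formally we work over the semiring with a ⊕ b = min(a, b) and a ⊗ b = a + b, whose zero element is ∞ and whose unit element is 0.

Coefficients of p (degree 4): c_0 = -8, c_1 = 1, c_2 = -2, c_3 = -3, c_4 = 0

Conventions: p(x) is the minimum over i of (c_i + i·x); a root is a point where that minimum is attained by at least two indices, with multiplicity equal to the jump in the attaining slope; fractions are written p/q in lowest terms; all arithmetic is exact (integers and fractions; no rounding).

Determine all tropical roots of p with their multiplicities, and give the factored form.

hull edge (i=0, c=-8) to (i=3, c=-3): slope 5/3, span 3
hull edge (i=3, c=-3) to (i=4, c=0): slope 3, span 1
Factored form: p(x) = 0 ⊗ (x ⊕ (-3)) ⊗ (x ⊕ (-5/3)) ⊗ (x ⊕ (-5/3)) ⊗ (x ⊕ (-5/3))
Answer: roots = -3 (mult 1), -5/3 (mult 3)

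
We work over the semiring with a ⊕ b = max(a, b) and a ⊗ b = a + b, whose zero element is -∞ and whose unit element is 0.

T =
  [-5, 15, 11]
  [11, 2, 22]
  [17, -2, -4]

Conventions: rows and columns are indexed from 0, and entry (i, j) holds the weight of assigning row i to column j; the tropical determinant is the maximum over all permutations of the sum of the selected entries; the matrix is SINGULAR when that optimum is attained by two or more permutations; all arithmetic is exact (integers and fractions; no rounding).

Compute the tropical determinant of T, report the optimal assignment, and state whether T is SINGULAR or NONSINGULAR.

σ = (0, 1, 2): (-5) + 2 + (-4) = -7
σ = (0, 2, 1): (-5) + 22 + (-2) = 15
σ = (1, 0, 2): 15 + 11 + (-4) = 22
σ = (1, 2, 0): 15 + 22 + 17 = 54
σ = (2, 0, 1): 11 + 11 + (-2) = 20
σ = (2, 1, 0): 11 + 2 + 17 = 30
Optimal value attained by: σ = (1, 2, 0).
Answer: det⊕(T) = 54; verdict: NONSINGULAR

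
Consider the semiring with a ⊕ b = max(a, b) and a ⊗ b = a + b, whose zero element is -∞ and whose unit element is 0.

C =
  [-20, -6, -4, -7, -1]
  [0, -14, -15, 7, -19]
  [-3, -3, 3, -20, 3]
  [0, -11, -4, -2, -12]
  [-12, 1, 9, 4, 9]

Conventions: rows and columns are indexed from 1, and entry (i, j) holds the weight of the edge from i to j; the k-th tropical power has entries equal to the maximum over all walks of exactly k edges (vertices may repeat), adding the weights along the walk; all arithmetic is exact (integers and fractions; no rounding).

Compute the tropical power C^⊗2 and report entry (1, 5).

C^⊗2:
  [-6, 0, 8, 3, 8]
  [7, -4, 3, 5, -1]
  [0, 4, 12, 7, 12]
  [-2, -6, -1, -4, -1]
  [6, 10, 18, 13, 18]
Key observation: the optimum is the walk 1->5->5, with weight (-1) + 9 = 8.
Optimal value attained by: walk 1->5->5.
Answer: (C^⊗2)[1][5] = 8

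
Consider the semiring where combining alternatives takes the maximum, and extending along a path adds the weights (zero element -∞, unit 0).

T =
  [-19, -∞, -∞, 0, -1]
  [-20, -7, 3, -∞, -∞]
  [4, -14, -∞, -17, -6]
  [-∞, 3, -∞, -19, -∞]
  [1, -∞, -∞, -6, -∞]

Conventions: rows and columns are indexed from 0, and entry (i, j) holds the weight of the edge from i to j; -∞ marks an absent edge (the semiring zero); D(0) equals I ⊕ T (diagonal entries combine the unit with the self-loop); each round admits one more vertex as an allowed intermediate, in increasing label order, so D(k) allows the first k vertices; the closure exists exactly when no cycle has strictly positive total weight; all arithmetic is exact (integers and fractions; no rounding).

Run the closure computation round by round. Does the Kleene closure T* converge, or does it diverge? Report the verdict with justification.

D(0):
  [0, -∞, -∞, 0, -1]
  [-20, 0, 3, -∞, -∞]
  [4, -14, 0, -17, -6]
  [-∞, 3, -∞, 0, -∞]
  [1, -∞, -∞, -6, 0]
D(1):
  [0, -∞, -∞, 0, -1]
  [-20, 0, 3, -20, -21]
  [4, -14, 0, 4, 3]
  [-∞, 3, -∞, 0, -∞]
  [1, -∞, -∞, 1, 0]
D(2):
  [0, -∞, -∞, 0, -1]
  [-20, 0, 3, -20, -21]
  [4, -14, 0, 4, 3]
  [-17, 3, 6, 0, -18]
  [1, -∞, -∞, 1, 0]
Detection: at round 3, diagonal entry (3, 3) turns strictly positive.
Key observation: the cycle 3->1->2->0->3 has total weight 3 + 3 + 4 + 0, which is strictly positive.
Answer: DIVERGES — positive cycle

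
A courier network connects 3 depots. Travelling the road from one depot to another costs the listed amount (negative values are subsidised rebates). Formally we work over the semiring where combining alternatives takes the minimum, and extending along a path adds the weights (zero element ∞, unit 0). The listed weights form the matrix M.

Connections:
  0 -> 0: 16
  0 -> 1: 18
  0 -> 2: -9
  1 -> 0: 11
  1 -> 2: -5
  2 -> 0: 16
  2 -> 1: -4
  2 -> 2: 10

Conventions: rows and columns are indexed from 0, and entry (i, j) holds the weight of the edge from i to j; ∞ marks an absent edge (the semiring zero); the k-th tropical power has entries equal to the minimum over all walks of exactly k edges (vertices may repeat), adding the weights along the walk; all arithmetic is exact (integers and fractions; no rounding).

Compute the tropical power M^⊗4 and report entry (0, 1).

M^⊗2:
  [7, -13, 1]
  [11, -9, 2]
  [7, 6, -9]
M^⊗3:
  [-2, -3, -18]
  [2, -2, -14]
  [7, -13, -2]
M^⊗4:
  [-2, -22, -11]
  [2, -18, -7]
  [-2, -6, -18]
Key observation: the optimum is the walk 0->2->1->2->1, with weight (-9) + (-4) + (-5) + (-4) = -22.
Optimal value attained by: walk 0->2->1->2->1.
Answer: (M^⊗4)[0][1] = -22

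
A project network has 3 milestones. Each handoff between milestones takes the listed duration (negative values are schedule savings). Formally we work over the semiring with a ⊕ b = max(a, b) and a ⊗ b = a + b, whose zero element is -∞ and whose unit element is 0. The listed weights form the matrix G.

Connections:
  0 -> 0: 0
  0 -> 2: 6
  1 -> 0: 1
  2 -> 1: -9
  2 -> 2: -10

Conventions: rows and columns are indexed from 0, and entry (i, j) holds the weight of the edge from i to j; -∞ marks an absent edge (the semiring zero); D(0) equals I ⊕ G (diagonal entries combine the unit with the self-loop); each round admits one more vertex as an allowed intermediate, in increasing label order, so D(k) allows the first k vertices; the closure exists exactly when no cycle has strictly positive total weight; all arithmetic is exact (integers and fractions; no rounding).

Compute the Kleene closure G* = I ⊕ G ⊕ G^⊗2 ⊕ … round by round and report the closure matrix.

D(0):
  [0, -∞, 6]
  [1, 0, -∞]
  [-∞, -9, 0]
D(1):
  [0, -∞, 6]
  [1, 0, 7]
  [-∞, -9, 0]
D(2):
  [0, -∞, 6]
  [1, 0, 7]
  [-8, -9, 0]
D(3):
  [0, -3, 6]
  [1, 0, 7]
  [-8, -9, 0]
Answer: G* = [[0, -3, 6], [1, 0, 7], [-8, -9, 0]]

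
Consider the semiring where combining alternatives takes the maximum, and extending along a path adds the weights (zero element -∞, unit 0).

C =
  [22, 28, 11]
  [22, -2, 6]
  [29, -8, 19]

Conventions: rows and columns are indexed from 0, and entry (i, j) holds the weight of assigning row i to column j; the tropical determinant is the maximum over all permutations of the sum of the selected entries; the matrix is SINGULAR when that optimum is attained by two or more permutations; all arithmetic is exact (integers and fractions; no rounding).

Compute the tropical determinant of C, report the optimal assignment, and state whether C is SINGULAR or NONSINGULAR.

σ = (0, 1, 2): 22 + (-2) + 19 = 39
σ = (0, 2, 1): 22 + 6 + (-8) = 20
σ = (1, 0, 2): 28 + 22 + 19 = 69
σ = (1, 2, 0): 28 + 6 + 29 = 63
σ = (2, 0, 1): 11 + 22 + (-8) = 25
σ = (2, 1, 0): 11 + (-2) + 29 = 38
Optimal value attained by: σ = (1, 0, 2).
Answer: det⊕(C) = 69; verdict: NONSINGULAR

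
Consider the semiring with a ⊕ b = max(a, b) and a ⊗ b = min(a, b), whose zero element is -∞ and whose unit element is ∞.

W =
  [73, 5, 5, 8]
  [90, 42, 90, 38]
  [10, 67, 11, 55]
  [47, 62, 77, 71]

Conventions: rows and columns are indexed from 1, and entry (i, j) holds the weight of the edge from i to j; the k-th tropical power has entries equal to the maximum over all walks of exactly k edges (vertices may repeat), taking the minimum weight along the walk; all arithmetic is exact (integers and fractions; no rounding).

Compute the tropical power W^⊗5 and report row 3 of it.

W^⊗2:
  [73, 8, 8, 8]
  [73, 67, 42, 55]
  [67, 55, 67, 55]
  [62, 67, 71, 71]
W^⊗3:
  [73, 8, 8, 8]
  [73, 55, 67, 55]
  [67, 67, 55, 55]
  [67, 67, 71, 71]
W^⊗4:
  [73, 8, 8, 8]
  [73, 67, 55, 55]
  [67, 55, 67, 55]
  [67, 67, 71, 71]
W^⊗5:
  [73, 8, 8, 8]
  [73, 55, 67, 55]
  [67, 67, 55, 55]
  [67, 67, 71, 71]
Answer: row 3 of W^⊗5 = [67, 67, 55, 55]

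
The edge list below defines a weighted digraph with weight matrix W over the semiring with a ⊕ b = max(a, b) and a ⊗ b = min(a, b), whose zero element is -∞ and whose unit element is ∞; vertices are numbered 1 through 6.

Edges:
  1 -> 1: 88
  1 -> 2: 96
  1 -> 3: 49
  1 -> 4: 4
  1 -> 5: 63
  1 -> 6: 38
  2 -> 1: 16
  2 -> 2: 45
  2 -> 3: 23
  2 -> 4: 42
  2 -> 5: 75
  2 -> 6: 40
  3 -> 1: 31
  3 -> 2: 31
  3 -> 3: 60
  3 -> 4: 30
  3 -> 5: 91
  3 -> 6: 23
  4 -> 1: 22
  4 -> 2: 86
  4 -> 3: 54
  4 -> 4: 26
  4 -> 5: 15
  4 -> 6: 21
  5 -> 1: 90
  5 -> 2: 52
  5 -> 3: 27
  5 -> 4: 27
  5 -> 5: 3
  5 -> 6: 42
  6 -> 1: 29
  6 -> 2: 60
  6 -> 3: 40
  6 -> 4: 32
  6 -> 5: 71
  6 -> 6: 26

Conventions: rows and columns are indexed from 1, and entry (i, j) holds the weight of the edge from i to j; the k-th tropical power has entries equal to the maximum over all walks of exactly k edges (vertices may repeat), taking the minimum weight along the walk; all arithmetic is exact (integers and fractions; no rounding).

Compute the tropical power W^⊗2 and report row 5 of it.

W^⊗2:
  [88, 88, 49, 42, 75, 42]
  [75, 52, 42, 42, 45, 42]
  [90, 52, 60, 31, 60, 42]
  [31, 45, 54, 42, 75, 40]
  [88, 90, 49, 42, 63, 40]
  [71, 52, 40, 42, 60, 42]
Answer: row 5 of W^⊗2 = [88, 90, 49, 42, 63, 40]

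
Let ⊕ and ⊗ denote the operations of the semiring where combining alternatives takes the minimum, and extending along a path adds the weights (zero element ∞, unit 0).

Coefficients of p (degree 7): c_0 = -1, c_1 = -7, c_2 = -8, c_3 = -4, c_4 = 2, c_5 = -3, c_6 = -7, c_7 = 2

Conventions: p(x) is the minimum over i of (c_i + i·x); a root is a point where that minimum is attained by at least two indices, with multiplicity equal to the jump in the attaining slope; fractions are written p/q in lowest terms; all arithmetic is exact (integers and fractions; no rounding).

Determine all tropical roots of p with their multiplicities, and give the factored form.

hull edge (i=0, c=-1) to (i=1, c=-7): slope -6, span 1
hull edge (i=1, c=-7) to (i=2, c=-8): slope -1, span 1
hull edge (i=2, c=-8) to (i=6, c=-7): slope 1/4, span 4
hull edge (i=6, c=-7) to (i=7, c=2): slope 9, span 1
Factored form: p(x) = 2 ⊗ (x ⊕ (-9)) ⊗ (x ⊕ (-1/4)) ⊗ (x ⊕ (-1/4)) ⊗ (x ⊕ (-1/4)) ⊗ (x ⊕ (-1/4)) ⊗ (x ⊕ 1) ⊗ (x ⊕ 6)
Answer: roots = -9 (mult 1), -1/4 (mult 4), 1 (mult 1), 6 (mult 1)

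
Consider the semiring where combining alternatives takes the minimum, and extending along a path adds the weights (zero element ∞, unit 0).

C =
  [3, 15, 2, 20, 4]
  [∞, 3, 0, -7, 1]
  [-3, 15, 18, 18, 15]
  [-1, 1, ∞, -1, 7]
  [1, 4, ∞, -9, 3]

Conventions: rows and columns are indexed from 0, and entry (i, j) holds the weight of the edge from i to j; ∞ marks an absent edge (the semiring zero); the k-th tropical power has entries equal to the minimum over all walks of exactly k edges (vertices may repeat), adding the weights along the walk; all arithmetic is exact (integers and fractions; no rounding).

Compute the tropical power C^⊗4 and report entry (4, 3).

C^⊗2:
  [-1, 8, 5, -5, 7]
  [-8, -6, 3, -8, 0]
  [0, 12, -1, 6, 1]
  [-2, 0, 1, -6, 2]
  [-10, -8, 3, -10, -2]
C^⊗3:
  [-6, -4, 1, -6, 2]
  [-9, -7, -6, -13, -5]
  [-4, 5, 2, -8, 4]
  [-7, -5, 0, -7, 1]
  [-11, -9, -8, -15, -7]
C^⊗4:
  [-7, -5, -4, -11, -3]
  [-14, -12, -7, -14, -6]
  [-9, -7, -2, -9, -1]
  [-8, -6, -5, -12, -4]
  [-16, -14, -9, -16, -8]
Key observation: the optimum is the walk 4->3->1->3->3, with weight (-9) + 1 + (-7) + (-1) = -16.
Optimal value attained by: walk 4->3->1->3->3.
Answer: (C^⊗4)[4][3] = -16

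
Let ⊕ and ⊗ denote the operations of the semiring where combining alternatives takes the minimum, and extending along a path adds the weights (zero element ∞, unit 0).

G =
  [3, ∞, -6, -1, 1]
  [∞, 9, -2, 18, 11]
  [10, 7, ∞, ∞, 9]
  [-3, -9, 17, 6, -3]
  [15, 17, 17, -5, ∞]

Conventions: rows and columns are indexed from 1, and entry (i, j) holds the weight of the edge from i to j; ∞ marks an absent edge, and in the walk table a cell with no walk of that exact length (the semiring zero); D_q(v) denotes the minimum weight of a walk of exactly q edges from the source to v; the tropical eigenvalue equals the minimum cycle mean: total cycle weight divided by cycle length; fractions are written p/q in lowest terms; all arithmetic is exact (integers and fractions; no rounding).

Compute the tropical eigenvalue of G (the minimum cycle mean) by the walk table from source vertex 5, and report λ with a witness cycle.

q=0: [∞, ∞, ∞, ∞, 0]
q=1: [15, 17, 17, -5, ∞]
q=2: [-8, -14, 9, 1, -8]
q=3: [-5, -8, -16, -13, -7]
q=4: [-16, -22, -11, -12, -16]
q=5: [-15, -21, -24, -21, -15]
Optimal cycle mean attained by: cycle 4->5->4, total (-3) + (-5), length 2.
Answer: λ = -4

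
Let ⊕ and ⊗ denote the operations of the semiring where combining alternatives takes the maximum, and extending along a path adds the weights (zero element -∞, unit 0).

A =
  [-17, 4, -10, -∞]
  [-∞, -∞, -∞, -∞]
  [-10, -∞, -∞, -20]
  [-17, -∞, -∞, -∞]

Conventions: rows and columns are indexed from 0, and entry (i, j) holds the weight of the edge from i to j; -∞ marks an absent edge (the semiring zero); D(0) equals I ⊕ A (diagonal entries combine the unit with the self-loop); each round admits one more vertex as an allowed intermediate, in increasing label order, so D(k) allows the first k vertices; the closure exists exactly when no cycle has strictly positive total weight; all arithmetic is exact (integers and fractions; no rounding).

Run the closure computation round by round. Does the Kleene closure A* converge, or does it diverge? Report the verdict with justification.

D(0):
  [0, 4, -10, -∞]
  [-∞, 0, -∞, -∞]
  [-10, -∞, 0, -20]
  [-17, -∞, -∞, 0]
D(1):
  [0, 4, -10, -∞]
  [-∞, 0, -∞, -∞]
  [-10, -6, 0, -20]
  [-17, -13, -27, 0]
D(2):
  [0, 4, -10, -∞]
  [-∞, 0, -∞, -∞]
  [-10, -6, 0, -20]
  [-17, -13, -27, 0]
D(3):
  [0, 4, -10, -30]
  [-∞, 0, -∞, -∞]
  [-10, -6, 0, -20]
  [-17, -13, -27, 0]
D(4):
  [0, 4, -10, -30]
  [-∞, 0, -∞, -∞]
  [-10, -6, 0, -20]
  [-17, -13, -27, 0]
Key observation: every diagonal entry stays at the unit through all rounds, so no improving cycle exists.
Answer: CONVERGES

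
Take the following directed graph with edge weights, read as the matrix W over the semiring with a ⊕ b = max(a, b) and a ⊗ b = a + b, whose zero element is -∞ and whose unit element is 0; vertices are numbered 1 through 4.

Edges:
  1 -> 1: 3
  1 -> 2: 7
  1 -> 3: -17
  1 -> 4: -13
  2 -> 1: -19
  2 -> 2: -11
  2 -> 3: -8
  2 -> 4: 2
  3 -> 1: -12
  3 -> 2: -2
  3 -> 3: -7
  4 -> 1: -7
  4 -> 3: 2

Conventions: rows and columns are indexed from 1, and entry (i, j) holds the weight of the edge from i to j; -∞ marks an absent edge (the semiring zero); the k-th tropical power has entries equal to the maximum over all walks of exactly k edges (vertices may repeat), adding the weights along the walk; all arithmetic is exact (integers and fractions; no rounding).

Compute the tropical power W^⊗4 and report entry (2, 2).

W^⊗2:
  [6, 10, -1, 9]
  [-5, -10, 4, -9]
  [-9, -5, -10, 0]
  [-4, 0, -5, -20]
W^⊗3:
  [9, 13, 11, 12]
  [-2, 2, -3, -8]
  [-6, -2, 2, -3]
  [-1, 3, -8, 2]
W^⊗4:
  [12, 16, 14, 15]
  [1, 5, -6, 4]
  [-3, 1, -1, 0]
  [2, 6, 4, 5]
Key observation: the optimum is the walk 2->4->1->1->2, with weight 2 + (-7) + 3 + 7 = 5.
Optimal value attained by: walk 2->4->1->1->2.
Answer: (W^⊗4)[2][2] = 5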